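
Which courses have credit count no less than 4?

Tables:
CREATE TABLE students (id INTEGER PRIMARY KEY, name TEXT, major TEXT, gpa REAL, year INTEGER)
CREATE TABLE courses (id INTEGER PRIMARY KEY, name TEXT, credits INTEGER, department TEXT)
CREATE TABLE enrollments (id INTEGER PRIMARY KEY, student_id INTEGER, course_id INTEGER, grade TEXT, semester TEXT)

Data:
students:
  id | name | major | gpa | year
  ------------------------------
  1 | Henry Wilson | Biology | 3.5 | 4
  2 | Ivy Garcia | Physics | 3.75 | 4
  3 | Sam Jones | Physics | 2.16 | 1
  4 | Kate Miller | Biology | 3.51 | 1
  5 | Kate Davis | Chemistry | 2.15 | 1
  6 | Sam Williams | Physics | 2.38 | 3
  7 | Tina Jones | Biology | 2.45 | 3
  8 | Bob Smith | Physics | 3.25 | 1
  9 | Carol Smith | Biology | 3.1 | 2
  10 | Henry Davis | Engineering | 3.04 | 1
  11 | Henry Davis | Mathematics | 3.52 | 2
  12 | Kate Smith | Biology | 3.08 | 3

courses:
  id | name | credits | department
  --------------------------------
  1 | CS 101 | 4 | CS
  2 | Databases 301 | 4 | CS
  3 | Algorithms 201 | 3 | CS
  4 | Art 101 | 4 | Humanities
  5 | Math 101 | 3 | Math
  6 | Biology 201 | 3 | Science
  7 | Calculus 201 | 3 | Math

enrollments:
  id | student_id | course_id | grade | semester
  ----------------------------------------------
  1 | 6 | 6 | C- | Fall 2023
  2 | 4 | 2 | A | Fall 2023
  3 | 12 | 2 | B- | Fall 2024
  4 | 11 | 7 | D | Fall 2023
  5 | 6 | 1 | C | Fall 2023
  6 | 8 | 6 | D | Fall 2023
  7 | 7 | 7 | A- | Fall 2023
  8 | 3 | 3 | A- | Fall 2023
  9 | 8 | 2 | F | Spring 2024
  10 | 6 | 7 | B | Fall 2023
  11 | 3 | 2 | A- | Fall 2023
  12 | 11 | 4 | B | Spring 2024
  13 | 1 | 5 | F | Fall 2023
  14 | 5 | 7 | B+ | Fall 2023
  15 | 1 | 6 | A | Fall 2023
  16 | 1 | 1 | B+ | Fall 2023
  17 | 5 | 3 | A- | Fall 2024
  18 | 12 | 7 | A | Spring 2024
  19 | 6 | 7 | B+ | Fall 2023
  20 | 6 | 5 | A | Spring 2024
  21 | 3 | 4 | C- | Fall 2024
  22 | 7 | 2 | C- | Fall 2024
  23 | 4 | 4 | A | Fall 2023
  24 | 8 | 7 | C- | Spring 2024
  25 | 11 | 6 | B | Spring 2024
SELECT name, credits FROM courses WHERE credits >= 4

Execution result:
name | credits
CS 101 | 4
Databases 301 | 4
Art 101 | 4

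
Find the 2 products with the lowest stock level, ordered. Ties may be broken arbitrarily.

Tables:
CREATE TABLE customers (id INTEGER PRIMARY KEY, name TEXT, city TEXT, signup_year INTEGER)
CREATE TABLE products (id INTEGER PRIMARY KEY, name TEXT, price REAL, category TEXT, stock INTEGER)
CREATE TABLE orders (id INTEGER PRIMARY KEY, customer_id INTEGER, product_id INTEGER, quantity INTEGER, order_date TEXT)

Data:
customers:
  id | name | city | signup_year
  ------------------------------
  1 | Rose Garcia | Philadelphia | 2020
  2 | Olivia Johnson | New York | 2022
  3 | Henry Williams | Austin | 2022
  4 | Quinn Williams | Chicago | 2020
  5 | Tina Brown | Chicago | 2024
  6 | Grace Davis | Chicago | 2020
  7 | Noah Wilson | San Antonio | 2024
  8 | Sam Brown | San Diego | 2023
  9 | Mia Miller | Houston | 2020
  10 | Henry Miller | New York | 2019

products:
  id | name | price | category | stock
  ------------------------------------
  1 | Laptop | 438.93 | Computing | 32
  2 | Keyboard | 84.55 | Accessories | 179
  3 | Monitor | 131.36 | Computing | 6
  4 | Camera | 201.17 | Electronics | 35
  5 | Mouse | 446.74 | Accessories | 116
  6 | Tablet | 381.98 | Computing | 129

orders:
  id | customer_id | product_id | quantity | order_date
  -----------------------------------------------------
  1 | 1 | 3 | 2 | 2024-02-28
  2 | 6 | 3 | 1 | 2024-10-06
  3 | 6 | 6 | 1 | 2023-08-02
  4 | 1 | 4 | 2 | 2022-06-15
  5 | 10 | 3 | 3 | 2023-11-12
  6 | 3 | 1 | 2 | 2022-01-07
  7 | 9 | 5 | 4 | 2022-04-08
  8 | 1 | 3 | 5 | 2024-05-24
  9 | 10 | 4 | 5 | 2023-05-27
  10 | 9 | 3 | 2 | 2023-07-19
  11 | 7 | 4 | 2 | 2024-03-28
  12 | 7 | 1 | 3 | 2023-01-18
SELECT name, stock FROM products ORDER BY stock ASC LIMIT 2

Execution result:
name | stock
Monitor | 6
Laptop | 32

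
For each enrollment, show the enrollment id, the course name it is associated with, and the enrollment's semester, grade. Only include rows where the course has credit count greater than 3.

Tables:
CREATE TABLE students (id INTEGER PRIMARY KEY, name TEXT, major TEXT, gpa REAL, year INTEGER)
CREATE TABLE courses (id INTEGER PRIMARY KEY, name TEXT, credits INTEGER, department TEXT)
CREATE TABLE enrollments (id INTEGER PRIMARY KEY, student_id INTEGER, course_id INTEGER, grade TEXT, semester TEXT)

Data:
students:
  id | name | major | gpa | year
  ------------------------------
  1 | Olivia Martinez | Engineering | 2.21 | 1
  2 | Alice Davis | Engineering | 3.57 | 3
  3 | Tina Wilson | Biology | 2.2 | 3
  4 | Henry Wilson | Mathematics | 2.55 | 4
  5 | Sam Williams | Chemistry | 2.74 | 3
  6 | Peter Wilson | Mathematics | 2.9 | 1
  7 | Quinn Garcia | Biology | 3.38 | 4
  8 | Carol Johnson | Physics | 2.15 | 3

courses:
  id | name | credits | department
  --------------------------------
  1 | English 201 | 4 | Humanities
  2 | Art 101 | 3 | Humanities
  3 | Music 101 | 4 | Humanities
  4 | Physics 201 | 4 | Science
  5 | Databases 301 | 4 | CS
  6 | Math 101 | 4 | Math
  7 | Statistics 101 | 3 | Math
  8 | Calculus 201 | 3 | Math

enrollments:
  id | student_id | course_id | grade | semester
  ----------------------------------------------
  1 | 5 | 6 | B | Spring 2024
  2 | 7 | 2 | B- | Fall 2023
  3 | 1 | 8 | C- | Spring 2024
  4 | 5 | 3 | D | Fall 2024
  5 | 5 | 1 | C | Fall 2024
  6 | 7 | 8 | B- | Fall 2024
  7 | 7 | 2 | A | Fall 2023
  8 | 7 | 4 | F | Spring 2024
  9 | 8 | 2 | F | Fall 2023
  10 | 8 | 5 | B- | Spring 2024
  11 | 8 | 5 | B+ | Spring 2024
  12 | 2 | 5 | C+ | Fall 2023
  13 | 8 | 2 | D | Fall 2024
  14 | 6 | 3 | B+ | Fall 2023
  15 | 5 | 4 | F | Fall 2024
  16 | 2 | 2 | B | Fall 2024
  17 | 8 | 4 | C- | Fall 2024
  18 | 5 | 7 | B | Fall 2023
SELECT c.id, p.name AS course, c.semester, c.grade FROM enrollments c JOIN courses p ON c.course_id = p.id WHERE p.credits > 3

Execution result:
id | course | semester | grade
1 | Math 101 | Spring 2024 | B
4 | Music 101 | Fall 2024 | D
5 | English 201 | Fall 2024 | C
8 | Physics 201 | Spring 2024 | F
10 | Databases 301 | Spring 2024 | B-
11 | Databases 301 | Spring 2024 | B+
12 | Databases 301 | Fall 2023 | C+
14 | Music 101 | Fall 2023 | B+
15 | Physics 201 | Fall 2024 | F
17 | Physics 201 | Fall 2024 | C-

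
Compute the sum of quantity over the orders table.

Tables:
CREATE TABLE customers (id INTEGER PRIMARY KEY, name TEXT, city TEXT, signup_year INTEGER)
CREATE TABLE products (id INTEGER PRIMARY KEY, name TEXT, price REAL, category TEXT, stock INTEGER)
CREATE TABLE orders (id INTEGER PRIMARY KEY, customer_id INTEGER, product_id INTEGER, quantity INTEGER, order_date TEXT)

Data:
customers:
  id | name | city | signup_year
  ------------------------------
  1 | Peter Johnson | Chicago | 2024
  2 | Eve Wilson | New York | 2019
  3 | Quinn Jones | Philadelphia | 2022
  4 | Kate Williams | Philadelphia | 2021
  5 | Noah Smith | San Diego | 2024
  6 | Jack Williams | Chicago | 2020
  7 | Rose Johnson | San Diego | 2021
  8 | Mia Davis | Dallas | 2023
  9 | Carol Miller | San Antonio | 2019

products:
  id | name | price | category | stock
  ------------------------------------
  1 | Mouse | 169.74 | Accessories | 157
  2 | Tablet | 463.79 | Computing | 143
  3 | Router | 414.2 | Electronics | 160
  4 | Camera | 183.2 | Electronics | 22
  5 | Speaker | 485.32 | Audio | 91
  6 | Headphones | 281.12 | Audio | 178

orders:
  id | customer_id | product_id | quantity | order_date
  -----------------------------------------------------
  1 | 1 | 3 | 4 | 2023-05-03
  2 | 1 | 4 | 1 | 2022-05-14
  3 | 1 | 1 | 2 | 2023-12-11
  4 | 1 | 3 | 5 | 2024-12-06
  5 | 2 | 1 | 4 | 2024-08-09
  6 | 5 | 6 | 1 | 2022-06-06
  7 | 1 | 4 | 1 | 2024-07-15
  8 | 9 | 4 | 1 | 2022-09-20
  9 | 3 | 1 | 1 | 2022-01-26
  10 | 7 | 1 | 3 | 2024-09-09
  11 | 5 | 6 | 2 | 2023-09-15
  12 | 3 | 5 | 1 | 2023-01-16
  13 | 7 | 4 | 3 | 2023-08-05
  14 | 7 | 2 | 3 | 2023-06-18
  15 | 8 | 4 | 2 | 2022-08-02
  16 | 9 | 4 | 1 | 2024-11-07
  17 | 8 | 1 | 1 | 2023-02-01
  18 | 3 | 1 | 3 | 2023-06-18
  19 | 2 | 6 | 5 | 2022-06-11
SELECT SUM(quantity) FROM orders

Execution result:
44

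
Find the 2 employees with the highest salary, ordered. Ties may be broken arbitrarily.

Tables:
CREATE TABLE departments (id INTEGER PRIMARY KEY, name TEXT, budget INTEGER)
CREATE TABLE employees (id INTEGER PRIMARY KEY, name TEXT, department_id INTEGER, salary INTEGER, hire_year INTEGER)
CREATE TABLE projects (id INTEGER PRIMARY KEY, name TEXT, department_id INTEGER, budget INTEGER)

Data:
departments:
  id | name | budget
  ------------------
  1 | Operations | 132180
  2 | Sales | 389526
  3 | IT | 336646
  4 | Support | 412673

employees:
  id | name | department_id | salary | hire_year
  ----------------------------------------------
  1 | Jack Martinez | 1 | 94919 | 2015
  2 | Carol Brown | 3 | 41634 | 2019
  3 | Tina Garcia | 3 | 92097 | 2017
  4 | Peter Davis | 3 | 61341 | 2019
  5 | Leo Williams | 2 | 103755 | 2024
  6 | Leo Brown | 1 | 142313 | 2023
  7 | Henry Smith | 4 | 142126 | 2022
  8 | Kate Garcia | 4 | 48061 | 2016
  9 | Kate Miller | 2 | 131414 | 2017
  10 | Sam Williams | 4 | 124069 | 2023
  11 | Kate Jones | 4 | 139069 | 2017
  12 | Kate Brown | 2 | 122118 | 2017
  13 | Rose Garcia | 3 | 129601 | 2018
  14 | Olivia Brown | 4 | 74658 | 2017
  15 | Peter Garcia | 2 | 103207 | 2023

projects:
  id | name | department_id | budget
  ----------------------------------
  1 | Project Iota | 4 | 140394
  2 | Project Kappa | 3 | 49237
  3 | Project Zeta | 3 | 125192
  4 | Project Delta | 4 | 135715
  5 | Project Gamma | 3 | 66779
SELECT name, salary FROM employees ORDER BY salary DESC LIMIT 2

Execution result:
name | salary
Leo Brown | 142313
Henry Smith | 142126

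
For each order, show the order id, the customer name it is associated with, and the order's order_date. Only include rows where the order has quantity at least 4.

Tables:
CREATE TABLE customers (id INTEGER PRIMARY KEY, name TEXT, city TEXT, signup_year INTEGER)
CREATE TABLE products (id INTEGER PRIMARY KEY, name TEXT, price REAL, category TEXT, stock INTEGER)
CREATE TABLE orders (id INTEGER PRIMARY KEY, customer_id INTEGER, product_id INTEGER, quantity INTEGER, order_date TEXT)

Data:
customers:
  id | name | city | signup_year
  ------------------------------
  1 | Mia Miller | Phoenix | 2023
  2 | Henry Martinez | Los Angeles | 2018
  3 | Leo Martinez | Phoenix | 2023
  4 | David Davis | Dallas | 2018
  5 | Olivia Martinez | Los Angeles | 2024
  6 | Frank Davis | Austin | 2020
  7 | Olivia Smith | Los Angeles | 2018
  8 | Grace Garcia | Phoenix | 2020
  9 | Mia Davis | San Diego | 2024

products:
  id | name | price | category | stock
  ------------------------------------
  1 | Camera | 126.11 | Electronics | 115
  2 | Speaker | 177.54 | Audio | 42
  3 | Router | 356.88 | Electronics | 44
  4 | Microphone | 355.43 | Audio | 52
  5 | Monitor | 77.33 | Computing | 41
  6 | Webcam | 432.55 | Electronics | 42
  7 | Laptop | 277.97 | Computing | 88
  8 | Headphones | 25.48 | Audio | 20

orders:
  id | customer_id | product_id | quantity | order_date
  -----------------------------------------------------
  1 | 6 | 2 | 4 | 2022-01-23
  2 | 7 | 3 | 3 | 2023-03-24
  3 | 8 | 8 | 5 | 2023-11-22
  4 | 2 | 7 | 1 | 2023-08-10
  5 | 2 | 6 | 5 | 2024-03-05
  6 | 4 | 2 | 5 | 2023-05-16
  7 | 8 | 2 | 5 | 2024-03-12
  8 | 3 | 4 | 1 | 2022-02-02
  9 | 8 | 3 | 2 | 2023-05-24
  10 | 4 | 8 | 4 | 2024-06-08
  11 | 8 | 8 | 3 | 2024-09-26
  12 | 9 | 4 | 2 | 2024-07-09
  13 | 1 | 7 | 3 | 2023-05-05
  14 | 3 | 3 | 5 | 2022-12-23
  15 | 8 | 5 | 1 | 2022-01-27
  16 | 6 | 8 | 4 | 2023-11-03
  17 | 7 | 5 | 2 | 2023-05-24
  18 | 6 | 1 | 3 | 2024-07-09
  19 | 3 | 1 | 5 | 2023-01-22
SELECT c.id, p.name AS customer, c.order_date FROM orders c JOIN customers p ON c.customer_id = p.id WHERE c.quantity >= 4

Execution result:
id | customer | order_date
1 | Frank Davis | 2022-01-23
3 | Grace Garcia | 2023-11-22
5 | Henry Martinez | 2024-03-05
6 | David Davis | 2023-05-16
7 | Grace Garcia | 2024-03-12
10 | David Davis | 2024-06-08
14 | Leo Martinez | 2022-12-23
16 | Frank Davis | 2023-11-03
19 | Leo Martinez | 2023-01-22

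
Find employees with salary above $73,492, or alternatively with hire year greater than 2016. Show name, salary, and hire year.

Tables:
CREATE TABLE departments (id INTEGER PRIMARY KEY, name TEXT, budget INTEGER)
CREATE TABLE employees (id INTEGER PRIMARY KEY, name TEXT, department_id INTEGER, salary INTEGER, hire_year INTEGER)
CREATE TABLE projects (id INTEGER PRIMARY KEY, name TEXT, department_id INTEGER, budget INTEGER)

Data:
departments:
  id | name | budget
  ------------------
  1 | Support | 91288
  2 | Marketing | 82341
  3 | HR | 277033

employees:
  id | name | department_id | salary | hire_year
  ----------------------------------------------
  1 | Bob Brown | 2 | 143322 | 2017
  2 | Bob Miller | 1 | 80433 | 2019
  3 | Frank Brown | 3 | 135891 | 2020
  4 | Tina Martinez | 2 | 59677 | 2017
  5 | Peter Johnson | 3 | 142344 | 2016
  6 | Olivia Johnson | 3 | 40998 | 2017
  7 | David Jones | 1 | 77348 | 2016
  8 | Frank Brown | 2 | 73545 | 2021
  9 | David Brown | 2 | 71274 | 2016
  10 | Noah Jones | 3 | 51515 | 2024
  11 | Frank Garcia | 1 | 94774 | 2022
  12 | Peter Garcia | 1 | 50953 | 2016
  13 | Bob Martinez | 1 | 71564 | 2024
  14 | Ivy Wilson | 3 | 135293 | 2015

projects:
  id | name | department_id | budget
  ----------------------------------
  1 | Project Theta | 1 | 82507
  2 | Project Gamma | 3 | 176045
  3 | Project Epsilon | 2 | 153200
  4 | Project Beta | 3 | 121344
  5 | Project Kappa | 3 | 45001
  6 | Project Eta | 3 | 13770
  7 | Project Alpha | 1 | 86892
SELECT name, salary, hire_year FROM employees WHERE salary > 73492 OR hire_year > 2016

Execution result:
name | salary | hire_year
Bob Brown | 143322 | 2017
Bob Miller | 80433 | 2019
Frank Brown | 135891 | 2020
Tina Martinez | 59677 | 2017
Peter Johnson | 142344 | 2016
Olivia Johnson | 40998 | 2017
David Jones | 77348 | 2016
Frank Brown | 73545 | 2021
Noah Jones | 51515 | 2024
Frank Garcia | 94774 | 2022
Bob Martinez | 71564 | 2024
Ivy Wilson | 135293 | 2015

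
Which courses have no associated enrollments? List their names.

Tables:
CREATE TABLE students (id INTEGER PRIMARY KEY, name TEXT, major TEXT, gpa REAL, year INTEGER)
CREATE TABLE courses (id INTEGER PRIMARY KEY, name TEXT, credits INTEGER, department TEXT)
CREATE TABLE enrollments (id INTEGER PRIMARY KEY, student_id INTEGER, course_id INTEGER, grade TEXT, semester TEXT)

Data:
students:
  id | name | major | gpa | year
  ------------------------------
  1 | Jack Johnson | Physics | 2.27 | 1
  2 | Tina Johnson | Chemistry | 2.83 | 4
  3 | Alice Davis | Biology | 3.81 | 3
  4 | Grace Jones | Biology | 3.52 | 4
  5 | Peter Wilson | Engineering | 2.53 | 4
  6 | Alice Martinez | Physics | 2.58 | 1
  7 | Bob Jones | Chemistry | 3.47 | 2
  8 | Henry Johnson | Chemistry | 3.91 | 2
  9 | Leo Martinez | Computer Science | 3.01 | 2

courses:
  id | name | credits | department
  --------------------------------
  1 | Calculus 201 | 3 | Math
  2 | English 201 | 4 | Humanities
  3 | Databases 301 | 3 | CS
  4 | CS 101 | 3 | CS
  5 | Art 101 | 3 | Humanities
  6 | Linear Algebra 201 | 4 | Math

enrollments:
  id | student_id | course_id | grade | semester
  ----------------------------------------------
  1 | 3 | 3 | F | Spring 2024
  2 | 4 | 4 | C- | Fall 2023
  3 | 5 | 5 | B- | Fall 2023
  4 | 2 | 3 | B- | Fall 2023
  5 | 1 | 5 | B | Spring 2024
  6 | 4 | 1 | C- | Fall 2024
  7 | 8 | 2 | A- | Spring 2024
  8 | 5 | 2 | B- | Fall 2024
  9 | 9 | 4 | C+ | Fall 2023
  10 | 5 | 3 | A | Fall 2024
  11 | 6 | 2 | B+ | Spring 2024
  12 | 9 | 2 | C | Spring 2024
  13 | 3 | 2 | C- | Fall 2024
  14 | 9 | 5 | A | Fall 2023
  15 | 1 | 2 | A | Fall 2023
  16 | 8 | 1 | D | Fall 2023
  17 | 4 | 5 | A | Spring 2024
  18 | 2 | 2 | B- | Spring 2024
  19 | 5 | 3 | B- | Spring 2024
SELECT p.name FROM courses p LEFT JOIN enrollments c ON c.course_id = p.id WHERE c.id IS NULL

Execution result:
Linear Algebra 201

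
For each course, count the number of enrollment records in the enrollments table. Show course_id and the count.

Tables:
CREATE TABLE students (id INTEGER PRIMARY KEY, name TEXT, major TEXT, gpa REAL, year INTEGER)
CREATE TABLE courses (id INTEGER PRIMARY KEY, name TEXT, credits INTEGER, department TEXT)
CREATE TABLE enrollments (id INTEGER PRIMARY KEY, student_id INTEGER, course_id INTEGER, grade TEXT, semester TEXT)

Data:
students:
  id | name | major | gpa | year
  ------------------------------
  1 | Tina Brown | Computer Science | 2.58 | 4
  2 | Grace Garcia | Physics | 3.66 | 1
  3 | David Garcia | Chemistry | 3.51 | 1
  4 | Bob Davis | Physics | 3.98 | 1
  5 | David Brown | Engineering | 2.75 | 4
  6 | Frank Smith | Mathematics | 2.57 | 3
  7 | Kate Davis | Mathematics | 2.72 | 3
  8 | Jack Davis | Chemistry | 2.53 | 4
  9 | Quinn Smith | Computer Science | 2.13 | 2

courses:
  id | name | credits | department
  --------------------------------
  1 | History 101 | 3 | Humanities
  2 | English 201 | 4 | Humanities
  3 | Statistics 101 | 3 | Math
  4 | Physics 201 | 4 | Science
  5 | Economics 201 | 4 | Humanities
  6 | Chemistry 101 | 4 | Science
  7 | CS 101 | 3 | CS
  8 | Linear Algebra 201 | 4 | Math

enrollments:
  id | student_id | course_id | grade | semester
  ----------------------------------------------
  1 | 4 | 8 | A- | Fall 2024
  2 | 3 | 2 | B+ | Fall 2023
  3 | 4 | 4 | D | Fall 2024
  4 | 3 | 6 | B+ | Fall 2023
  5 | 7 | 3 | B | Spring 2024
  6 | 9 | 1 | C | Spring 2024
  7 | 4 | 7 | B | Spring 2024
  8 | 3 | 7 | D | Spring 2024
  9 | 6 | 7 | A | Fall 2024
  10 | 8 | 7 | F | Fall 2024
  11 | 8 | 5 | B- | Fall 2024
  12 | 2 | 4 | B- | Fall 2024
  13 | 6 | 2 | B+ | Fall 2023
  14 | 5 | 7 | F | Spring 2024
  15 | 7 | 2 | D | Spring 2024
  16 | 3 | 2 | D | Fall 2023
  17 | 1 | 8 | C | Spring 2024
SELECT course_id, COUNT(*) AS enrollment_count FROM enrollments GROUP BY course_id

Execution result:
course_id | enrollment_count
1 | 1
2 | 4
3 | 1
4 | 2
5 | 1
6 | 1
7 | 5
8 | 2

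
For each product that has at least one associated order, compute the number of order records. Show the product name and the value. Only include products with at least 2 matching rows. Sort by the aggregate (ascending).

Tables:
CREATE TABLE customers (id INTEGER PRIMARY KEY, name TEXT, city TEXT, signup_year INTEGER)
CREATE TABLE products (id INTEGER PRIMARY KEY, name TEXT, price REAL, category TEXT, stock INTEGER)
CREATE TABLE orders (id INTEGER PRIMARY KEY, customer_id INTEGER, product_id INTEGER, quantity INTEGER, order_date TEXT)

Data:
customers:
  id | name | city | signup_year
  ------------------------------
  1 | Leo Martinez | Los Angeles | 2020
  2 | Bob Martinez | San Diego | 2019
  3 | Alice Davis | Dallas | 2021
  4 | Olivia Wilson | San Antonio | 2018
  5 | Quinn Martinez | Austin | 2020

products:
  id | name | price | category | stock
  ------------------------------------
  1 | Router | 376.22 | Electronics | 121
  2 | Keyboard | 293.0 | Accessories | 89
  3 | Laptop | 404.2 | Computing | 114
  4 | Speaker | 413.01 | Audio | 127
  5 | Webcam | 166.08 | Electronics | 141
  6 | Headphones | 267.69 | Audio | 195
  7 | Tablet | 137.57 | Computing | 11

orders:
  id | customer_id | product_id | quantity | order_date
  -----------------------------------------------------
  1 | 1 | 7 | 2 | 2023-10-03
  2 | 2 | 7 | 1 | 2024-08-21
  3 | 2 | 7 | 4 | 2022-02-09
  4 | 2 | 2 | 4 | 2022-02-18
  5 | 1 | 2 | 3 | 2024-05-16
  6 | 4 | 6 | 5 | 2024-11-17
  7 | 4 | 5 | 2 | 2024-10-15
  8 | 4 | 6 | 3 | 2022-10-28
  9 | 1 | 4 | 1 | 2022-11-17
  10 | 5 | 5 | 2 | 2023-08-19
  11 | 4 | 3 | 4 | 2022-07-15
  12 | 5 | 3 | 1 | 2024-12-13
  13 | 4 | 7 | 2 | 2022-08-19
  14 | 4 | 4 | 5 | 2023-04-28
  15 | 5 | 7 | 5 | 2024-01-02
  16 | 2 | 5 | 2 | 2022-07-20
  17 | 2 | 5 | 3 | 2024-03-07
SELECT p.name, COUNT(*) AS n FROM orders c JOIN products p ON c.product_id = p.id GROUP BY p.id, p.name HAVING COUNT(*) >= 2 ORDER BY n ASC

Execution result:
name | n
Keyboard | 2
Laptop | 2
Speaker | 2
Headphones | 2
Webcam | 4
Tablet | 5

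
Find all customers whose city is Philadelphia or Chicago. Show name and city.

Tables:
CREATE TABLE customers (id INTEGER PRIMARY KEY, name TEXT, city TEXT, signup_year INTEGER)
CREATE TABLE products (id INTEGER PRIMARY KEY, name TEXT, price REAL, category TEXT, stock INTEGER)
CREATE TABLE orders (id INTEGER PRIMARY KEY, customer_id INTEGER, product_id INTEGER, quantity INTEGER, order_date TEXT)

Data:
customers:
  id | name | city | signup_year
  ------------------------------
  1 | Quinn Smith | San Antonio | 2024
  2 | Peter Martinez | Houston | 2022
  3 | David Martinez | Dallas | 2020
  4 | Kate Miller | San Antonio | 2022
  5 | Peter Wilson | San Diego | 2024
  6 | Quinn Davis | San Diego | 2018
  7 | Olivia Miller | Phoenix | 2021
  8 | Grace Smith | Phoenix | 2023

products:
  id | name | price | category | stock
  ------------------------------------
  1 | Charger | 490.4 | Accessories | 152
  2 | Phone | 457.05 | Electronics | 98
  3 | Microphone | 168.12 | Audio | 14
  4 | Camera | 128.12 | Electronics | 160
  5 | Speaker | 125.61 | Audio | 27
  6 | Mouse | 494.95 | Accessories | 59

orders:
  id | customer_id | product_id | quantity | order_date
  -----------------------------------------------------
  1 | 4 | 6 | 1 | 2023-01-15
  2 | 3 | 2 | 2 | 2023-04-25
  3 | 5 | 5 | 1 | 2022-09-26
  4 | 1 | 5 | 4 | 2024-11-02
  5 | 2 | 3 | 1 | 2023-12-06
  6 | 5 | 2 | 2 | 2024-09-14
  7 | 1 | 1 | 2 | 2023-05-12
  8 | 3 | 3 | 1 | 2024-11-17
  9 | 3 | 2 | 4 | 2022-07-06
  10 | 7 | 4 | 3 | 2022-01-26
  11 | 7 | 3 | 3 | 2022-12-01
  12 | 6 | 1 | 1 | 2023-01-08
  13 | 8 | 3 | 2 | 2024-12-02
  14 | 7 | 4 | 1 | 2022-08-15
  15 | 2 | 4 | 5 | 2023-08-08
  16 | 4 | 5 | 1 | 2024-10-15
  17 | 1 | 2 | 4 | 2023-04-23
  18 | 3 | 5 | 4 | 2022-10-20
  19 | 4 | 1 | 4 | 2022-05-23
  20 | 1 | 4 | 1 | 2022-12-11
SELECT name, city FROM customers WHERE city IN ('Philadelphia', 'Chicago')

Execution result:
(no rows)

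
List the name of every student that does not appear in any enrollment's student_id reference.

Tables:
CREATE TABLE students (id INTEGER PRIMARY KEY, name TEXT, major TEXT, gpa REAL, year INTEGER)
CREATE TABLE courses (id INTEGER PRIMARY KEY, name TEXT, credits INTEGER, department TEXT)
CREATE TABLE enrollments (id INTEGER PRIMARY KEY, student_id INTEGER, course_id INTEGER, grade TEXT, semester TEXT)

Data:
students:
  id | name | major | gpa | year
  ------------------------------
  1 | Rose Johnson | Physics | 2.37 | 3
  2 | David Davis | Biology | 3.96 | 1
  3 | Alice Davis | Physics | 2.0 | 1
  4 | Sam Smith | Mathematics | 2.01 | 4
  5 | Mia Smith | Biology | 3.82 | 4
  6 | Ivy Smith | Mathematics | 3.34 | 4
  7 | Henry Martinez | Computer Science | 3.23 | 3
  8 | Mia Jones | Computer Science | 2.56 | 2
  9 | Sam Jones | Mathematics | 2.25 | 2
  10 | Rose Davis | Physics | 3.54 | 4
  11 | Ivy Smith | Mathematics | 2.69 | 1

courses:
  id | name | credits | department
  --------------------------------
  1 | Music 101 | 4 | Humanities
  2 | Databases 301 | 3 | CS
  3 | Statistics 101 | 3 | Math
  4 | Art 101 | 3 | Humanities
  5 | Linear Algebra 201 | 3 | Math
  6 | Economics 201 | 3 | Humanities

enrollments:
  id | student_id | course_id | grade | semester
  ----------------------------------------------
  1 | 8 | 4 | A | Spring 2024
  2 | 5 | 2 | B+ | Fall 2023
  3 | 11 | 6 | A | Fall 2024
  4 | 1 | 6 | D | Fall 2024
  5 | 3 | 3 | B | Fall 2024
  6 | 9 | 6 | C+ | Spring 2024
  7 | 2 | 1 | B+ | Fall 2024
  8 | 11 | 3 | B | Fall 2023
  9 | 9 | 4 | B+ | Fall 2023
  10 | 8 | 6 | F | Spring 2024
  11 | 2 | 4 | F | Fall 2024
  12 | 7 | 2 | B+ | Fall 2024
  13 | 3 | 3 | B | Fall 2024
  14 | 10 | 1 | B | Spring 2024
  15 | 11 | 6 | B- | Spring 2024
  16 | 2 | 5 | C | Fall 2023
SELECT p.name FROM students p LEFT JOIN enrollments c ON c.student_id = p.id WHERE c.id IS NULL

Execution result:
name
Sam Smith
Ivy Smith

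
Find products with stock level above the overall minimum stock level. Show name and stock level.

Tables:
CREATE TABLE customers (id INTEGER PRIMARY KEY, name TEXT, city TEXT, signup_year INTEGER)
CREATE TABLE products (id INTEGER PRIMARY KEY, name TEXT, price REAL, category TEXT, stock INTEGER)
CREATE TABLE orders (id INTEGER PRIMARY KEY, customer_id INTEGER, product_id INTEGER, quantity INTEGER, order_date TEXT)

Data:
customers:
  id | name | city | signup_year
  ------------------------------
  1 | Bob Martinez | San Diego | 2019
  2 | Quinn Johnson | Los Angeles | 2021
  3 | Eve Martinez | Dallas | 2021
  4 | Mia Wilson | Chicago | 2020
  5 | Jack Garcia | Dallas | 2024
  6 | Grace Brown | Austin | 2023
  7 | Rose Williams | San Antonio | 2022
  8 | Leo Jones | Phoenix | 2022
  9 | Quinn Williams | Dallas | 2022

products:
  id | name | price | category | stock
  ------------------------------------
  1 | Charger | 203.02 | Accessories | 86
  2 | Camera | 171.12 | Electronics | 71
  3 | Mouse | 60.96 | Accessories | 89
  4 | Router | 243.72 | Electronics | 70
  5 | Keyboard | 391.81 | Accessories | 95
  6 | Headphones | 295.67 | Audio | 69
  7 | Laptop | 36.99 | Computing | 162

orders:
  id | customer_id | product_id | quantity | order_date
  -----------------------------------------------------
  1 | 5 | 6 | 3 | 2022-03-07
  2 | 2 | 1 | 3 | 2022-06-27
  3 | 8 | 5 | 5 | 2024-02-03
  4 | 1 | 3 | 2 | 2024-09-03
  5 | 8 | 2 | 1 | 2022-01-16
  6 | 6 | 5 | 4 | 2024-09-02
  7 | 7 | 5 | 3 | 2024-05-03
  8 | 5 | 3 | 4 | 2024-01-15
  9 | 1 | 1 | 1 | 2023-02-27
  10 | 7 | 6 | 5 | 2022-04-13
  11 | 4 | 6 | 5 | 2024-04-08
SELECT name, stock FROM products WHERE stock > (SELECT MIN(stock) FROM products)

Execution result:
name | stock
Charger | 86
Camera | 71
Mouse | 89
Router | 70
Keyboard | 95
Laptop | 162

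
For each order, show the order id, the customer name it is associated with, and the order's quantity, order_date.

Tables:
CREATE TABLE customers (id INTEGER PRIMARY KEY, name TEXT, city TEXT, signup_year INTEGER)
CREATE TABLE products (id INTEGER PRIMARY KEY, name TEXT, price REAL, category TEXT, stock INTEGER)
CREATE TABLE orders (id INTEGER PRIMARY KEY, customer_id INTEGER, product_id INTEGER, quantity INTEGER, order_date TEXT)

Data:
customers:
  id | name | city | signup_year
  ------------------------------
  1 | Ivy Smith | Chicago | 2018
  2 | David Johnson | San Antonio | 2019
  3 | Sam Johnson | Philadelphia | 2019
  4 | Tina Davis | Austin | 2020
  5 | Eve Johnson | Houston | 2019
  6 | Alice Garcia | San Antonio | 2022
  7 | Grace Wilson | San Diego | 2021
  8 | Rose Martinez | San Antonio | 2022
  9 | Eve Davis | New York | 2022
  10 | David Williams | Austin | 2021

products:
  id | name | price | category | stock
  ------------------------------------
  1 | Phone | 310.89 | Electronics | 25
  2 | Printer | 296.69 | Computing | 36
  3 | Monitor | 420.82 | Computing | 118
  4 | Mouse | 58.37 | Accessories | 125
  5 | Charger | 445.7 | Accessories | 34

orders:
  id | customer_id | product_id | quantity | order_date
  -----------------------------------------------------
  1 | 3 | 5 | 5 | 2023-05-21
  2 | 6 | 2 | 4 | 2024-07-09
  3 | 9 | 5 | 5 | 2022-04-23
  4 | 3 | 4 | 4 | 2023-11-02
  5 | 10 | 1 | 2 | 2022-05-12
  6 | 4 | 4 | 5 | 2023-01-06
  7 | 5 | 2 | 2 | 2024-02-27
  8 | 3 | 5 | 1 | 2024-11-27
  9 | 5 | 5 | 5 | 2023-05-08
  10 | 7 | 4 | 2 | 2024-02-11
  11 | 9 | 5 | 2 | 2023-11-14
SELECT c.id, p.name AS customer, c.quantity, c.order_date FROM orders c JOIN customers p ON c.customer_id = p.id

Execution result:
id | customer | quantity | order_date
1 | Sam Johnson | 5 | 2023-05-21
2 | Alice Garcia | 4 | 2024-07-09
3 | Eve Davis | 5 | 2022-04-23
4 | Sam Johnson | 4 | 2023-11-02
5 | David Williams | 2 | 2022-05-12
6 | Tina Davis | 5 | 2023-01-06
7 | Eve Johnson | 2 | 2024-02-27
8 | Sam Johnson | 1 | 2024-11-27
9 | Eve Johnson | 5 | 2023-05-08
10 | Grace Wilson | 2 | 2024-02-11
11 | Eve Davis | 2 | 2023-11-14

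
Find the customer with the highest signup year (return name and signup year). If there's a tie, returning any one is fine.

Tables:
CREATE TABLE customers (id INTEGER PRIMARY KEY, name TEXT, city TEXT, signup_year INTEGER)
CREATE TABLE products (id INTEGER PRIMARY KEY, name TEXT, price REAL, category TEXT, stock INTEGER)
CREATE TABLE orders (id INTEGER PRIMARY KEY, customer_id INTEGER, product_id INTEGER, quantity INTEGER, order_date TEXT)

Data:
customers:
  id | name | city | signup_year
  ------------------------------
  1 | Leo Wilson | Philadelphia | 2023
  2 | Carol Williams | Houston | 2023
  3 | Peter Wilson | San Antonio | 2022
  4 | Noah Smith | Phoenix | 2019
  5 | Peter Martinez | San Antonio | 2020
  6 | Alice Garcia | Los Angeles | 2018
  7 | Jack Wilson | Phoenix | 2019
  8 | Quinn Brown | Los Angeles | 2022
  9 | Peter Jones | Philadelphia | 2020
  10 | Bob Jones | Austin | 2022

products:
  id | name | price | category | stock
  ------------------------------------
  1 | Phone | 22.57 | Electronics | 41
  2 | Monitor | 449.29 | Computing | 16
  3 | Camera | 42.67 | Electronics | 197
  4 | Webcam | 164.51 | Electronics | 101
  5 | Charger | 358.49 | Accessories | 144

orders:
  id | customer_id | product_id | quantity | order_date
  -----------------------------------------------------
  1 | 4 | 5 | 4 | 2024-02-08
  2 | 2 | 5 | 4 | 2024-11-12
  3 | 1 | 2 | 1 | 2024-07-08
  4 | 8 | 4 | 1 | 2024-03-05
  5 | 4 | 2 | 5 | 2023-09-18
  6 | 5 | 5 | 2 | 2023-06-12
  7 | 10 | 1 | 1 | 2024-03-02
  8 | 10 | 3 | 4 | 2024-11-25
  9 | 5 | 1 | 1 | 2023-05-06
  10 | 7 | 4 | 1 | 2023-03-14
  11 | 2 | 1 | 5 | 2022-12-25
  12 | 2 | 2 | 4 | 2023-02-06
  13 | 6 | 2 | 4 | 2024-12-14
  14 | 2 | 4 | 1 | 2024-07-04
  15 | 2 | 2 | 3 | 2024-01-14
SELECT name, signup_year FROM customers ORDER BY signup_year DESC LIMIT 1

Execution result:
name | signup_year
Leo Wilson | 2023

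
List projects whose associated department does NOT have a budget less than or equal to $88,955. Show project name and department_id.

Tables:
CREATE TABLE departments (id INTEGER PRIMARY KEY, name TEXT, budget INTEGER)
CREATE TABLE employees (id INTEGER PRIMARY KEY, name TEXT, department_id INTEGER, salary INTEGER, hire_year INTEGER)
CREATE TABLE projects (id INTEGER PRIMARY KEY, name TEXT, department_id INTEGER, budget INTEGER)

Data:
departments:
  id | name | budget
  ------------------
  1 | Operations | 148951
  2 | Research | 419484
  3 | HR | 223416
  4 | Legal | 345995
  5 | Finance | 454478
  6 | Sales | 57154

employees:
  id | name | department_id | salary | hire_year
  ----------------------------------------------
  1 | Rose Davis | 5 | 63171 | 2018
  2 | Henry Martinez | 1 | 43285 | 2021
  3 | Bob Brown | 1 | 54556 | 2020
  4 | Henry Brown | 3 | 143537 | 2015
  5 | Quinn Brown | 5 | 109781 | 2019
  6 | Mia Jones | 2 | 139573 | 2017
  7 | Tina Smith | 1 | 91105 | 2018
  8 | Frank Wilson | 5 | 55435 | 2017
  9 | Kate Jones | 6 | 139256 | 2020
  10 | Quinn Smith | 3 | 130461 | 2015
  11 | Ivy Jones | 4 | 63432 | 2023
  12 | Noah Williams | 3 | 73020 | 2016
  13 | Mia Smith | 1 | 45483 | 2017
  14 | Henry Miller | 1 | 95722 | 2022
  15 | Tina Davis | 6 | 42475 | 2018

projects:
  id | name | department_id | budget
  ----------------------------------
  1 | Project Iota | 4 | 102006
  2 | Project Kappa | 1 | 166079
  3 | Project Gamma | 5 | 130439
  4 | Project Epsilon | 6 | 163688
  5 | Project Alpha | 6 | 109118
SELECT name, department_id FROM projects WHERE department_id NOT IN (SELECT id FROM departments WHERE budget <= 88955)

Execution result:
name | department_id
Project Iota | 4
Project Kappa | 1
Project Gamma | 5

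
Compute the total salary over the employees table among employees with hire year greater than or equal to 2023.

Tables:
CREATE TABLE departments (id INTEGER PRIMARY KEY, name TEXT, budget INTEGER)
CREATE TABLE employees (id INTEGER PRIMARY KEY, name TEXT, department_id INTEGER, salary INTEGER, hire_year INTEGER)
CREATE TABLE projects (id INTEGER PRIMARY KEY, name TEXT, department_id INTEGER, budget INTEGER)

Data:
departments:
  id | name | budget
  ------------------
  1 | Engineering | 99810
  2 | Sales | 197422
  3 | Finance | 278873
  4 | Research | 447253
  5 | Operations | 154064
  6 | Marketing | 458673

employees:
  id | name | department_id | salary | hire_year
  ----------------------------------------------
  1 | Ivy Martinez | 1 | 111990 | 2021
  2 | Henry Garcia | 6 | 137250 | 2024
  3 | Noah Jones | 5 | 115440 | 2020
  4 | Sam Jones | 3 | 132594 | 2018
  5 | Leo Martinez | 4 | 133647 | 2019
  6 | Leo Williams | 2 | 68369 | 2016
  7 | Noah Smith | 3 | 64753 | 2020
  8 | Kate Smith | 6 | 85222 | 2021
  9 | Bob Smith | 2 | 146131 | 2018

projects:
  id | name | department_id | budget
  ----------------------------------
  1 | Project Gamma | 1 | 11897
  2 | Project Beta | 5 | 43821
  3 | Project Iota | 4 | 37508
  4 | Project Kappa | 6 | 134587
SELECT SUM(salary) FROM employees WHERE hire_year >= 2023

Execution result:
137250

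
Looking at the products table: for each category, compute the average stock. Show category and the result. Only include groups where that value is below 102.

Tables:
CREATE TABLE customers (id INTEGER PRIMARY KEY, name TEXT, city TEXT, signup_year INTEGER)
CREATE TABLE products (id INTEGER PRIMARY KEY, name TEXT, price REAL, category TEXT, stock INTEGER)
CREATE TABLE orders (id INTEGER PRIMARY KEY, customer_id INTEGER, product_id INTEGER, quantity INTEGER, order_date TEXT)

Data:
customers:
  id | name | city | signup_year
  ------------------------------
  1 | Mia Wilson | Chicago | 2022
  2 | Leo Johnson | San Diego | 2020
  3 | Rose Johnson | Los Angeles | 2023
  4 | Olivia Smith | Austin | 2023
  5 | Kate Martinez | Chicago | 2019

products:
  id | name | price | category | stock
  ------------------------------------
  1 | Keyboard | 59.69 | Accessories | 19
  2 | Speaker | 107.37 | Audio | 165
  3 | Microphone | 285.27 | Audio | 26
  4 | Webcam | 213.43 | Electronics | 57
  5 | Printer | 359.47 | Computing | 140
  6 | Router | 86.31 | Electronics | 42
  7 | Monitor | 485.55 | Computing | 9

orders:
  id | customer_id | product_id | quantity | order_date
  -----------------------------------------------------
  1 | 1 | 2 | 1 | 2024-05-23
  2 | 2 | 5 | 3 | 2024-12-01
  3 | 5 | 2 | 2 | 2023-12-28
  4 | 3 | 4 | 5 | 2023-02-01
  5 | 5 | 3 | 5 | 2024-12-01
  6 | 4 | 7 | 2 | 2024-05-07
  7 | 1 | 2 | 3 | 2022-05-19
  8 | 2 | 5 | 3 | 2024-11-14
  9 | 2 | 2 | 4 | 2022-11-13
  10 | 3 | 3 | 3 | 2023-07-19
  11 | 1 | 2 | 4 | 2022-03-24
SELECT category, AVG(stock) AS avg_stock FROM products GROUP BY category HAVING AVG(stock) < 102

Execution result:
category | avg_stock
Accessories | 19.00
Audio | 95.50
Computing | 74.50
Electronics | 49.50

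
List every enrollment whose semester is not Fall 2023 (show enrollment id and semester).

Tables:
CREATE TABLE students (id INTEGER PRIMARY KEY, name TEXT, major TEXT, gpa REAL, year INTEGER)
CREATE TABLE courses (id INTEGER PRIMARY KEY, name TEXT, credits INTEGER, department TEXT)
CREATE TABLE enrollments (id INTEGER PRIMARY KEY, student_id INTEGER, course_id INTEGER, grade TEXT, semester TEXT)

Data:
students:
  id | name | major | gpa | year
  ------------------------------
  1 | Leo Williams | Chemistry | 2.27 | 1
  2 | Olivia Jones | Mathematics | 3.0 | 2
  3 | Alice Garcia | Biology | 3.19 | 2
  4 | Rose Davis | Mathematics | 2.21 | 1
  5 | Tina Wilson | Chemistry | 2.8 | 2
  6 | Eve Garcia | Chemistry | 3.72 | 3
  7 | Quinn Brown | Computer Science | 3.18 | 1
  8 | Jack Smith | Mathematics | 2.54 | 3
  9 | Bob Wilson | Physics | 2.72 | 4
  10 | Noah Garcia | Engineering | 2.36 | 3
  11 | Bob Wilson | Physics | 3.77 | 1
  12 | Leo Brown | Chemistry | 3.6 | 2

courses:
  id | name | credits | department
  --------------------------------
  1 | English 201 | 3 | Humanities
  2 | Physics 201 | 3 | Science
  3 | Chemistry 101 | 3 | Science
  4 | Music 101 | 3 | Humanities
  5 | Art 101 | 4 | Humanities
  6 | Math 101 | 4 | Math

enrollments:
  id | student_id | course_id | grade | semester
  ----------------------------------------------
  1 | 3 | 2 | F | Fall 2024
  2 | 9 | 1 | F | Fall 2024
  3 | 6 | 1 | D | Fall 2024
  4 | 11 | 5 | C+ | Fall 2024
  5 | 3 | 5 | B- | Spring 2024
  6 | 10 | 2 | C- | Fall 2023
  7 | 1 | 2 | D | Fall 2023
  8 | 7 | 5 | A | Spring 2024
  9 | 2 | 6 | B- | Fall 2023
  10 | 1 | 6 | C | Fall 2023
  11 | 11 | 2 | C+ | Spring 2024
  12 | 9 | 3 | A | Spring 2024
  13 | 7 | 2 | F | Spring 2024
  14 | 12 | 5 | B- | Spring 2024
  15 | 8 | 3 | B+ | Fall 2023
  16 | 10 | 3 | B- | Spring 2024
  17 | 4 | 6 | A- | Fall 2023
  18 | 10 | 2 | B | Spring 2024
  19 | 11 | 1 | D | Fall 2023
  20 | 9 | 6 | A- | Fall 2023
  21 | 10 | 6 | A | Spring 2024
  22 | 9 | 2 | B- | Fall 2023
SELECT id, semester FROM enrollments WHERE semester <> 'Fall 2023'

Execution result:
id | semester
1 | Fall 2024
2 | Fall 2024
3 | Fall 2024
4 | Fall 2024
5 | Spring 2024
8 | Spring 2024
11 | Spring 2024
12 | Spring 2024
13 | Spring 2024
14 | Spring 2024
16 | Spring 2024
18 | Spring 2024
21 | Spring 2024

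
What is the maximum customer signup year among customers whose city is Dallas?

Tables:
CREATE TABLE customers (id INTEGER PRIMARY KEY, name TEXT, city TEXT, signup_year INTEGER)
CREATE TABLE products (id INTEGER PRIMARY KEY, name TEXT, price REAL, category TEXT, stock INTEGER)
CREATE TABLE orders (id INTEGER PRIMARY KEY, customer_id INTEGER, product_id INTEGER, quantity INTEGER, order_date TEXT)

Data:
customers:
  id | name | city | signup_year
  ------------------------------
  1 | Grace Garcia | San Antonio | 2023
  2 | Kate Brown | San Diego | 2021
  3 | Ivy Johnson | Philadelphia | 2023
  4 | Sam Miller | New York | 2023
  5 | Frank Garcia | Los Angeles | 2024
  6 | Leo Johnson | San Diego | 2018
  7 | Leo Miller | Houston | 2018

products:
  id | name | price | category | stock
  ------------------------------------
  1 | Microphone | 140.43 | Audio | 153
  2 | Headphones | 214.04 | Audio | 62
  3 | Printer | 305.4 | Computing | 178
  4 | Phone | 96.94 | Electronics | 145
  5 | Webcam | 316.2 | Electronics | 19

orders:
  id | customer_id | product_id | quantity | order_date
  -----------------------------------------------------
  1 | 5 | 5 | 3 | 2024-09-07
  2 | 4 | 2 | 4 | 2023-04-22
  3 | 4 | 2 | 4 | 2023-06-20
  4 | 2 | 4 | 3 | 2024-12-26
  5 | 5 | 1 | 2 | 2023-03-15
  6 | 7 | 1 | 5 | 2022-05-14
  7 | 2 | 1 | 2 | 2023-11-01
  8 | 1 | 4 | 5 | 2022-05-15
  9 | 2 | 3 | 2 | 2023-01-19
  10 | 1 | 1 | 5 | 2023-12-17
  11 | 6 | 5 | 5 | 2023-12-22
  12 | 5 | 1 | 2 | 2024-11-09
SELECT MAX(signup_year) FROM customers WHERE city = 'Dallas'

Execution result:
NULL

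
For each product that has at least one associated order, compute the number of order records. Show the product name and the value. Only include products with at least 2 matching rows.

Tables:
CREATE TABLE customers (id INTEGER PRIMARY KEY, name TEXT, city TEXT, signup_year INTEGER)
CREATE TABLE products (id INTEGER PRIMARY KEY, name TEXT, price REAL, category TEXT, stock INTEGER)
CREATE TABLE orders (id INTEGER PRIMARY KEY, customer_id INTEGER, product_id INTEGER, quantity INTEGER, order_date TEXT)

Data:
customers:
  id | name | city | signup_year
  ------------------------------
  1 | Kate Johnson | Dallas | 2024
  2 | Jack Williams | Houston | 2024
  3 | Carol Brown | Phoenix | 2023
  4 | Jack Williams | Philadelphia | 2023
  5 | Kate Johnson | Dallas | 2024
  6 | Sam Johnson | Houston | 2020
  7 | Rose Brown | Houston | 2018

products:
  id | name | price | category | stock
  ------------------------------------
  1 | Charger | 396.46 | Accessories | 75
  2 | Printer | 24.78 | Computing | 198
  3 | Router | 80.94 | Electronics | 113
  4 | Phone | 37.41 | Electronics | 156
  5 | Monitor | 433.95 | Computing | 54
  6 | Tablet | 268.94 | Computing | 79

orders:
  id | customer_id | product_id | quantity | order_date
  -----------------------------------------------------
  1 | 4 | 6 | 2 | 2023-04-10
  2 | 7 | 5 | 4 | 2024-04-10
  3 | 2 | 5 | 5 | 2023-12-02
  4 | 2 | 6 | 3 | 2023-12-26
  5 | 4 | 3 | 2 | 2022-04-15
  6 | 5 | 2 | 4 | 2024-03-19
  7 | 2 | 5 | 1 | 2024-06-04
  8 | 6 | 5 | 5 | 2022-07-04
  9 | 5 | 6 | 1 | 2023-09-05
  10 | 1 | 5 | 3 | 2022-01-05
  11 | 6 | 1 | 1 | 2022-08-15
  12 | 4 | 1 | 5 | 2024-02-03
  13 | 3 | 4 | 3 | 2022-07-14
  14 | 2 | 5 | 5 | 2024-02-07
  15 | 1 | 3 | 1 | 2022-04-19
SELECT p.name, COUNT(*) AS n FROM orders c JOIN products p ON c.product_id = p.id GROUP BY p.id, p.name HAVING COUNT(*) >= 2

Execution result:
name | n
Charger | 2
Router | 2
Monitor | 6
Tablet | 3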